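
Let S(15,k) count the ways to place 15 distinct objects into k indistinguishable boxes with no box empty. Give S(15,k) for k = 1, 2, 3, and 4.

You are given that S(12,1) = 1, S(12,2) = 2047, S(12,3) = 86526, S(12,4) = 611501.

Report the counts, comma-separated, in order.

r13: T_13,1=1×1+0=1; T_13,2=2×2047+1=4095; T_13,3=3×86526+2047=261625; T_13,4=4×611501+86526=2532530
r14: T_14,1=1×1+0=1; T_14,2=2×4095+1=8191; T_14,3=3×261625+4095=788970; T_14,4=4×2532530+261625=10391745
r15: T_15,1=1×1+0=1; T_15,2=2×8191+1=16383; T_15,3=3×788970+8191=2375101; T_15,4=4×10391745+788970=42355950
Read S(15,1) = 1, S(15,2) = 16383, S(15,3) = 2375101, S(15,4) = 42355950.

1, 16383, 2375101, 42355950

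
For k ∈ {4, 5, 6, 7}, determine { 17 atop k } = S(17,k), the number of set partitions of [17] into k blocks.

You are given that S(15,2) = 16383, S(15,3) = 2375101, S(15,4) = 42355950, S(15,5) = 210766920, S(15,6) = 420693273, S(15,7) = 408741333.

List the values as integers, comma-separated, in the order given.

694337290, 5652751651, 17505749898, 25708104786

@16  (16,3):2375101·3+16383→7141686, (16,4):42355950·4+2375101→171798901, (16,5):210766920·5+42355950→1096190550, (16,6):420693273·6+210766920→2734926558, (16,7):408741333·7+420693273→3281882604
@17  (17,4):171798901·4+7141686→694337290, (17,5):1096190550·5+171798901→5652751651, (17,6):2734926558·6+1096190550→17505749898, (17,7):3281882604·7+2734926558→25708104786
Read S(17,4) = 694337290, S(17,5) = 5652751651, S(17,6) = 17505749898, S(17,7) = 25708104786.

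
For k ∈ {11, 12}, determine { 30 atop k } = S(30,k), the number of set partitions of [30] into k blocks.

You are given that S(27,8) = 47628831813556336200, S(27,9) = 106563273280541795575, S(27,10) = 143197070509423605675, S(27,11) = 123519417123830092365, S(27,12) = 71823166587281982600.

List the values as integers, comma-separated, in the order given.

215047101560666876619690, 177979707061075333384555

row 28: T[28][9]=9·106563273280541795575+47628831813556336200=1006698291338432496375  T[28][10]=10·143197070509423605675+106563273280541795575=1538533978374777852325  T[28][11]=11·123519417123830092365+143197070509423605675=1501910658871554621690  T[28][12]=12·71823166587281982600+123519417123830092365=985397416171213883565
row 29: T[29][10]=10·1538533978374777852325+1006698291338432496375=16392038075086211019625  T[29][11]=11·1501910658871554621690+1538533978374777852325=18059551225961878690915  T[29][12]=12·985397416171213883565+1501910658871554621690=13326679652926121224470
row 30: T[30][11]=11·18059551225961878690915+16392038075086211019625=215047101560666876619690  T[30][12]=12·13326679652926121224470+18059551225961878690915=177979707061075333384555
Read S(30,11) = 215047101560666876619690, S(30,12) = 177979707061075333384555.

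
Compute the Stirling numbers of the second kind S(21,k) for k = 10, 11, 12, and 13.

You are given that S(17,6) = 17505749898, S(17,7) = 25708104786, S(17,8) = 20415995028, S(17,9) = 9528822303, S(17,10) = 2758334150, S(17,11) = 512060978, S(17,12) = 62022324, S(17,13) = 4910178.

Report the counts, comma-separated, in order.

[18] T[18,7]:7*25708104786+17505749898=197462483400 · T[18,8]:8*20415995028+25708104786=189036065010 · T[18,9]:9*9528822303+20415995028=106175395755 · T[18,10]:10*2758334150+9528822303=37112163803 · T[18,11]:11*512060978+2758334150=8391004908 · T[18,12]:12*62022324+512060978=1256328866 · T[18,13]:13*4910178+62022324=125854638
[19] T[19,8]:8*189036065010+197462483400=1709751003480 · T[19,9]:9*106175395755+189036065010=1144614626805 · T[19,10]:10*37112163803+106175395755=477297033785 · T[19,11]:11*8391004908+37112163803=129413217791 · T[19,12]:12*1256328866+8391004908=23466951300 · T[19,13]:13*125854638+1256328866=2892439160
[20] T[20,9]:9*1144614626805+1709751003480=12011282644725 · T[20,10]:10*477297033785+1144614626805=5917584964655 · T[20,11]:11*129413217791+477297033785=1900842429486 · T[20,12]:12*23466951300+129413217791=411016633391 · T[20,13]:13*2892439160+23466951300=61068660380
[21] T[21,10]:10*5917584964655+12011282644725=71187132291275 · T[21,11]:11*1900842429486+5917584964655=26826851689001 · T[21,12]:12*411016633391+1900842429486=6833042030178 · T[21,13]:13*61068660380+411016633391=1204909218331
Read S(21,10) = 71187132291275, S(21,11) = 26826851689001, S(21,12) = 6833042030178, S(21,13) = 1204909218331.

71187132291275, 26826851689001, 6833042030178, 1204909218331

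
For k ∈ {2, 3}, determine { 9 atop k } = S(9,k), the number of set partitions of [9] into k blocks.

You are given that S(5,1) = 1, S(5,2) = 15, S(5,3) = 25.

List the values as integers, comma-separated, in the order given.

r6: T_6,1=1×1+0=1; T_6,2=2×15+1=31; T_6,3=3×25+15=90
r7: T_7,1=1×1+0=1; T_7,2=2×31+1=63; T_7,3=3×90+31=301
r8: T_8,1=1×1+0=1; T_8,2=2×63+1=127; T_8,3=3×301+63=966
r9: T_9,2=2×127+1=255; T_9,3=3×966+127=3025
Read S(9,2) = 255, S(9,3) = 3025.

255, 3025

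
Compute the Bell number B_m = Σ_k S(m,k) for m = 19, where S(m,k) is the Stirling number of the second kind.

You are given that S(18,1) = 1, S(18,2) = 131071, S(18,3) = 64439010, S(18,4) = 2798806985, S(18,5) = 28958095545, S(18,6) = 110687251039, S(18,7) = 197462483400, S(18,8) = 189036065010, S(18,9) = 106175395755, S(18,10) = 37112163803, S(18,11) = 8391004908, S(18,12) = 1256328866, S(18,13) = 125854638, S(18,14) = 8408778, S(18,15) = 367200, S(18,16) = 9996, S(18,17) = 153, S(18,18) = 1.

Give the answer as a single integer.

5832742205057

i=19: T(19,1)=0+1·1=1 | T(19,2)=1+2·131071=262143 | T(19,3)=131071+3·64439010=193448101 | T(19,4)=64439010+4·2798806985=11259666950 | T(19,5)=2798806985+5·28958095545=147589284710 | T(19,6)=28958095545+6·110687251039=693081601779 | T(19,7)=110687251039+7·197462483400=1492924634839 | T(19,8)=197462483400+8·189036065010=1709751003480 | T(19,9)=189036065010+9·106175395755=1144614626805 | T(19,10)=106175395755+10·37112163803=477297033785 | T(19,11)=37112163803+11·8391004908=129413217791 | T(19,12)=8391004908+12·1256328866=23466951300 | T(19,13)=1256328866+13·125854638=2892439160 | T(19,14)=125854638+14·8408778=243577530 | T(19,15)=8408778+15·367200=13916778 | T(19,16)=367200+16·9996=527136 | T(19,17)=9996+17·153=12597 | T(19,18)=153+18·1=171 | T(19,19)=1+19·0=1
B_19 = ΣS(19,k) = 1+262143+193448101+11259666950+147589284710+693081601779+1492924634839+1709751003480+1144614626805+477297033785+129413217791+23466951300+2892439160+243577530+13916778+527136+12597+171+1 = 5832742205057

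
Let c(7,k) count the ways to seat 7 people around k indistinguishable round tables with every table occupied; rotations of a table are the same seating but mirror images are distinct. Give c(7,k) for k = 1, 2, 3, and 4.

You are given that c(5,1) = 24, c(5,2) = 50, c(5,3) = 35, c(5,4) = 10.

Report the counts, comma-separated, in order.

720, 1764, 1624, 735

@6  (6,1):24·5+0→120, (6,2):50·5+24→274, (6,3):35·5+50→225, (6,4):10·5+35→85
@7  (7,1):120·6+0→720, (7,2):274·6+120→1764, (7,3):225·6+274→1624, (7,4):85·6+225→735
Read c(7,1) = 720, c(7,2) = 1764, c(7,3) = 1624, c(7,4) = 735.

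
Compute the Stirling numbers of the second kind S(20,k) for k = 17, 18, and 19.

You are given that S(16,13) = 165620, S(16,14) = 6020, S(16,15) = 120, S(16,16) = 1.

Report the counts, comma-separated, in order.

row 17: T[17][14]=14·6020+165620=249900  T[17][15]=15·120+6020=7820  T[17][16]=16·1+120=136  T[17][17]=17·0+1=1
row 18: T[18][15]=15·7820+249900=367200  T[18][16]=16·136+7820=9996  T[18][17]=17·1+136=153  T[18][18]=18·0+1=1
row 19: T[19][16]=16·9996+367200=527136  T[19][17]=17·153+9996=12597  T[19][18]=18·1+153=171  T[19][19]=19·0+1=1
row 20: T[20][17]=17·12597+527136=741285  T[20][18]=18·171+12597=15675  T[20][19]=19·1+171=190
Read S(20,17) = 741285, S(20,18) = 15675, S(20,19) = 190.

741285, 15675, 190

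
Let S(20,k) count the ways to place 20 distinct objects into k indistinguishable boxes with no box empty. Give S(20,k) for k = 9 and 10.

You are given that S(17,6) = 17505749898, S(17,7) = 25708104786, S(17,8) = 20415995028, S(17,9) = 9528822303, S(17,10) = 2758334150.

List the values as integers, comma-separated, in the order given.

[18] T[18,7]:7*25708104786+17505749898=197462483400 · T[18,8]:8*20415995028+25708104786=189036065010 · T[18,9]:9*9528822303+20415995028=106175395755 · T[18,10]:10*2758334150+9528822303=37112163803
[19] T[19,8]:8*189036065010+197462483400=1709751003480 · T[19,9]:9*106175395755+189036065010=1144614626805 · T[19,10]:10*37112163803+106175395755=477297033785
[20] T[20,9]:9*1144614626805+1709751003480=12011282644725 · T[20,10]:10*477297033785+1144614626805=5917584964655
Read S(20,9) = 12011282644725, S(20,10) = 5917584964655.

12011282644725, 5917584964655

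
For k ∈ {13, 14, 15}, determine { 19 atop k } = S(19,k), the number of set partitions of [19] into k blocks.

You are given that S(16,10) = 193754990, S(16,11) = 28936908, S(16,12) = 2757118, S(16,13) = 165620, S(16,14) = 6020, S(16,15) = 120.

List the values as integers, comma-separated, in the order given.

2892439160, 243577530, 13916778

r17: T_17,11=11×28936908+193754990=512060978; T_17,12=12×2757118+28936908=62022324; T_17,13=13×165620+2757118=4910178; T_17,14=14×6020+165620=249900; T_17,15=15×120+6020=7820
r18: T_18,12=12×62022324+512060978=1256328866; T_18,13=13×4910178+62022324=125854638; T_18,14=14×249900+4910178=8408778; T_18,15=15×7820+249900=367200
r19: T_19,13=13×125854638+1256328866=2892439160; T_19,14=14×8408778+125854638=243577530; T_19,15=15×367200+8408778=13916778
Read S(19,13) = 2892439160, S(19,14) = 243577530, S(19,15) = 13916778.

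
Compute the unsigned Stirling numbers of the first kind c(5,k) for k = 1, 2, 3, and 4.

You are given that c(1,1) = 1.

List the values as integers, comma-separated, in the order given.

24, 50, 35, 10

r2: T_2,1=1×1+0=1; T_2,2=1×0+1=1
r3: T_3,1=2×1+0=2; T_3,2=2×1+1=3; T_3,3=2×0+1=1
r4: T_4,1=3×2+0=6; T_4,2=3×3+2=11; T_4,3=3×1+3=6; T_4,4=3×0+1=1
r5: T_5,1=4×6+0=24; T_5,2=4×11+6=50; T_5,3=4×6+11=35; T_5,4=4×1+6=10
Read c(5,1) = 24, c(5,2) = 50, c(5,3) = 35, c(5,4) = 10.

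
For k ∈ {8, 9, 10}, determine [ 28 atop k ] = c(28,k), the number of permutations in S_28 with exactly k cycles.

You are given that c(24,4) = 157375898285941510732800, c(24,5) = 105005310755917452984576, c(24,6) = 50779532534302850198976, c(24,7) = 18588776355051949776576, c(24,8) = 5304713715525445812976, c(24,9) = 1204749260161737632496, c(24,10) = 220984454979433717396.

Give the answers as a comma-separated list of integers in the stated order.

@25  (25,5):105005310755917452984576·24+157375898285941510732800→2677503356427960382362624, (25,6):50779532534302850198976·24+105005310755917452984576→1323714091579185857760000, (25,7):18588776355051949776576·24+50779532534302850198976→496910165055549644836800, (25,8):5304713715525445812976·24+18588776355051949776576→145901905527662649288000, (25,9):1204749260161737632496·24+5304713715525445812976→34218695959407148992880, (25,10):220984454979433717396·24+1204749260161737632496→6508376179668146850000
@26  (26,6):1323714091579185857760000·25+2677503356427960382362624→35770355645907606826362624, (26,7):496910165055549644836800·25+1323714091579185857760000→13746468217967926978680000, (26,8):145901905527662649288000·25+496910165055549644836800→4144457803247115877036800, (26,9):34218695959407148992880·25+145901905527662649288000→1001369304512841374110000, (26,10):6508376179668146850000·25+34218695959407148992880→196928100451110820242880
@27  (27,7):13746468217967926978680000·26+35770355645907606826362624→393178529313073708272042624, (27,8):4144457803247115877036800·26+13746468217967926978680000→121502371102392939781636800, (27,9):1001369304512841374110000·26+4144457803247115877036800→30180059720580991603896800, (27,10):196928100451110820242880·26+1001369304512841374110000→6121499916241722700424880
@28  (28,8):121502371102392939781636800·27+393178529313073708272042624→3673742549077683082376236224, (28,9):30180059720580991603896800·27+121502371102392939781636800→936363983558079713086850400, (28,10):6121499916241722700424880·27+30180059720580991603896800→195460557459107504515368560
Read c(28,8) = 3673742549077683082376236224, c(28,9) = 936363983558079713086850400, c(28,10) = 195460557459107504515368560.

3673742549077683082376236224, 936363983558079713086850400, 195460557459107504515368560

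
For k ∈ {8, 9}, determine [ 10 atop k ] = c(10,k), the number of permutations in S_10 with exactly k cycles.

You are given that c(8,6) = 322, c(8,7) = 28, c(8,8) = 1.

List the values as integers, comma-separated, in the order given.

870, 45

@9  (9,7):28·8+322→546, (9,8):1·8+28→36, (9,9):0·8+1→1
@10  (10,8):36·9+546→870, (10,9):1·9+36→45
Read c(10,8) = 870, c(10,9) = 45.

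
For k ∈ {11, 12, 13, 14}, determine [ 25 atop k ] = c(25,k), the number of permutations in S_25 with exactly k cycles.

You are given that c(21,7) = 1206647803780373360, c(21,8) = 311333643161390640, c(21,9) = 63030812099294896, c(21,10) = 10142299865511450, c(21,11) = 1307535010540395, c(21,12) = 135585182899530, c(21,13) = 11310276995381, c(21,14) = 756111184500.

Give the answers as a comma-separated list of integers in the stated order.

[22] T[22,8]:21*311333643161390640+1206647803780373360=7744654310169576800 · T[22,9]:21*63030812099294896+311333643161390640=1634980697246583456 · T[22,10]:21*10142299865511450+63030812099294896=276019109275035346 · T[22,11]:21*1307535010540395+10142299865511450=37600535086859745 · T[22,12]:21*135585182899530+1307535010540395=4154823851430525 · T[22,13]:21*11310276995381+135585182899530=373100999802531 · T[22,14]:21*756111184500+11310276995381=27188611869881
[23] T[23,9]:22*1634980697246583456+7744654310169576800=43714229649594412832 · T[23,10]:22*276019109275035346+1634980697246583456=7707401101297361068 · T[23,11]:22*37600535086859745+276019109275035346=1103230881185949736 · T[23,12]:22*4154823851430525+37600535086859745=129006659818331295 · T[23,13]:22*373100999802531+4154823851430525=12363045847086207 · T[23,14]:22*27188611869881+373100999802531=971250460939913
[24] T[24,10]:23*7707401101297361068+43714229649594412832=220984454979433717396 · T[24,11]:23*1103230881185949736+7707401101297361068=33081711368574204996 · T[24,12]:23*129006659818331295+1103230881185949736=4070384057007569521 · T[24,13]:23*12363045847086207+129006659818331295=413356714301314056 · T[24,14]:23*971250460939913+12363045847086207=34701806448704206
[25] T[25,11]:24*33081711368574204996+220984454979433717396=1014945527825214637300 · T[25,12]:24*4070384057007569521+33081711368574204996=130770928736755873500 · T[25,13]:24*413356714301314056+4070384057007569521=13990945200239106865 · T[25,14]:24*34701806448704206+413356714301314056=1246200069070215000
Read c(25,11) = 1014945527825214637300, c(25,12) = 130770928736755873500, c(25,13) = 13990945200239106865, c(25,14) = 1246200069070215000.

1014945527825214637300, 130770928736755873500, 13990945200239106865, 1246200069070215000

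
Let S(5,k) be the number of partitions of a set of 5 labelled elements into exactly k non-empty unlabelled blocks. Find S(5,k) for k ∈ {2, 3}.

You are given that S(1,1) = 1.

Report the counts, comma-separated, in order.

r2: T_2,1=1×1+0=1; T_2,2=2×0+1=1
r3: T_3,1=1×1+0=1; T_3,2=2×1+1=3; T_3,3=3×0+1=1
r4: T_4,1=1×1+0=1; T_4,2=2×3+1=7; T_4,3=3×1+3=6
r5: T_5,2=2×7+1=15; T_5,3=3×6+7=25
Read S(5,2) = 15, S(5,3) = 25.

15, 25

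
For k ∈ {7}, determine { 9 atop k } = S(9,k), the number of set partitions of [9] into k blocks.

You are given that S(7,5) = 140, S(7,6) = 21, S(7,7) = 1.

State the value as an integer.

462

i=8: T(8,6)=140+6·21=266 | T(8,7)=21+7·1=28
i=9: T(9,7)=266+7·28=462
Read S(9,7) = 462.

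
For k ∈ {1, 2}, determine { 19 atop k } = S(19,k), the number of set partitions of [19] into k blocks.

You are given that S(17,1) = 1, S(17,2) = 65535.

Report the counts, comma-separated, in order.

@18  (18,1):1·1+0→1, (18,2):65535·2+1→131071
@19  (19,1):1·1+0→1, (19,2):131071·2+1→262143
Read S(19,1) = 1, S(19,2) = 262143.

1, 262143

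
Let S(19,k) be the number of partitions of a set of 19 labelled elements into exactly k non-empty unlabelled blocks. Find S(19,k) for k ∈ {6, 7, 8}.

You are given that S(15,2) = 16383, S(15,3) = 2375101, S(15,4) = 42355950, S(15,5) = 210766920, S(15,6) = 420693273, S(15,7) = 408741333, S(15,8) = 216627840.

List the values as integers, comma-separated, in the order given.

[16] T[16,3]:3*2375101+16383=7141686 · T[16,4]:4*42355950+2375101=171798901 · T[16,5]:5*210766920+42355950=1096190550 · T[16,6]:6*420693273+210766920=2734926558 · T[16,7]:7*408741333+420693273=3281882604 · T[16,8]:8*216627840+408741333=2141764053
[17] T[17,4]:4*171798901+7141686=694337290 · T[17,5]:5*1096190550+171798901=5652751651 · T[17,6]:6*2734926558+1096190550=17505749898 · T[17,7]:7*3281882604+2734926558=25708104786 · T[17,8]:8*2141764053+3281882604=20415995028
[18] T[18,5]:5*5652751651+694337290=28958095545 · T[18,6]:6*17505749898+5652751651=110687251039 · T[18,7]:7*25708104786+17505749898=197462483400 · T[18,8]:8*20415995028+25708104786=189036065010
[19] T[19,6]:6*110687251039+28958095545=693081601779 · T[19,7]:7*197462483400+110687251039=1492924634839 · T[19,8]:8*189036065010+197462483400=1709751003480
Read S(19,6) = 693081601779, S(19,7) = 1492924634839, S(19,8) = 1709751003480.

693081601779, 1492924634839, 1709751003480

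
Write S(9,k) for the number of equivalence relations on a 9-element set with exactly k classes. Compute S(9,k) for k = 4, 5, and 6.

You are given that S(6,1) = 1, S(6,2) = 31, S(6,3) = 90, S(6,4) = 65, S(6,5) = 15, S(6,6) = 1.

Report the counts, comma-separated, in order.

i=7: T(7,2)=1+2·31=63 | T(7,3)=31+3·90=301 | T(7,4)=90+4·65=350 | T(7,5)=65+5·15=140 | T(7,6)=15+6·1=21
i=8: T(8,3)=63+3·301=966 | T(8,4)=301+4·350=1701 | T(8,5)=350+5·140=1050 | T(8,6)=140+6·21=266
i=9: T(9,4)=966+4·1701=7770 | T(9,5)=1701+5·1050=6951 | T(9,6)=1050+6·266=2646
Read S(9,4) = 7770, S(9,5) = 6951, S(9,6) = 2646.

7770, 6951, 2646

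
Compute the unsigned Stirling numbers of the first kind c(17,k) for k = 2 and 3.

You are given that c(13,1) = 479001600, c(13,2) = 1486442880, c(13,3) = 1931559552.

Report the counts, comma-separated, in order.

r14: T_14,1=13×479001600+0=6227020800; T_14,2=13×1486442880+479001600=19802759040; T_14,3=13×1931559552+1486442880=26596717056
r15: T_15,1=14×6227020800+0=87178291200; T_15,2=14×19802759040+6227020800=283465647360; T_15,3=14×26596717056+19802759040=392156797824
r16: T_16,1=15×87178291200+0=1307674368000; T_16,2=15×283465647360+87178291200=4339163001600; T_16,3=15×392156797824+283465647360=6165817614720
r17: T_17,2=16×4339163001600+1307674368000=70734282393600; T_17,3=16×6165817614720+4339163001600=102992244837120
Read c(17,2) = 70734282393600, c(17,3) = 102992244837120.

70734282393600, 102992244837120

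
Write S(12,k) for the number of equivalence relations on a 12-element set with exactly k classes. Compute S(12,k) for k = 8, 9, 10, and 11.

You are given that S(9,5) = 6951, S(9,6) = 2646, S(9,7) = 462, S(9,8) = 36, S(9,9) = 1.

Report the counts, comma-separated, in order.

159027, 22275, 1705, 66

[10] T[10,6]:6*2646+6951=22827 · T[10,7]:7*462+2646=5880 · T[10,8]:8*36+462=750 · T[10,9]:9*1+36=45 · T[10,10]:10*0+1=1
[11] T[11,7]:7*5880+22827=63987 · T[11,8]:8*750+5880=11880 · T[11,9]:9*45+750=1155 · T[11,10]:10*1+45=55 · T[11,11]:11*0+1=1
[12] T[12,8]:8*11880+63987=159027 · T[12,9]:9*1155+11880=22275 · T[12,10]:10*55+1155=1705 · T[12,11]:11*1+55=66
Read S(12,8) = 159027, S(12,9) = 22275, S(12,10) = 1705, S(12,11) = 66.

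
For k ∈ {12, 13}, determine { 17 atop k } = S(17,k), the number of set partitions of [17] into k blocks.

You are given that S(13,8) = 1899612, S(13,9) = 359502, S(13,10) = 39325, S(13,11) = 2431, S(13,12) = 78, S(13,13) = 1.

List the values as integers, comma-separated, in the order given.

62022324, 4910178

row 14: T[14][9]=9·359502+1899612=5135130  T[14][10]=10·39325+359502=752752  T[14][11]=11·2431+39325=66066  T[14][12]=12·78+2431=3367  T[14][13]=13·1+78=91
row 15: T[15][10]=10·752752+5135130=12662650  T[15][11]=11·66066+752752=1479478  T[15][12]=12·3367+66066=106470  T[15][13]=13·91+3367=4550
row 16: T[16][11]=11·1479478+12662650=28936908  T[16][12]=12·106470+1479478=2757118  T[16][13]=13·4550+106470=165620
row 17: T[17][12]=12·2757118+28936908=62022324  T[17][13]=13·165620+2757118=4910178
Read S(17,12) = 62022324, S(17,13) = 4910178.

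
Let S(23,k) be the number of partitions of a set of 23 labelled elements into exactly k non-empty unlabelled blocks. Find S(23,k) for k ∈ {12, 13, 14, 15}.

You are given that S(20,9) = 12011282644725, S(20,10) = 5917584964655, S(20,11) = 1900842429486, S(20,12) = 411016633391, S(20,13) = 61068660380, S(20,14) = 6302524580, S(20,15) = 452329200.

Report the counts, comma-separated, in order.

1672162773483930, 401282560341390, 68629175807115, 8479404429331

@21  (21,10):5917584964655·10+12011282644725→71187132291275, (21,11):1900842429486·11+5917584964655→26826851689001, (21,12):411016633391·12+1900842429486→6833042030178, (21,13):61068660380·13+411016633391→1204909218331, (21,14):6302524580·14+61068660380→149304004500, (21,15):452329200·15+6302524580→13087462580
@22  (22,11):26826851689001·11+71187132291275→366282500870286, (22,12):6833042030178·12+26826851689001→108823356051137, (22,13):1204909218331·13+6833042030178→22496861868481, (22,14):149304004500·14+1204909218331→3295165281331, (22,15):13087462580·15+149304004500→345615943200
@23  (23,12):108823356051137·12+366282500870286→1672162773483930, (23,13):22496861868481·13+108823356051137→401282560341390, (23,14):3295165281331·14+22496861868481→68629175807115, (23,15):345615943200·15+3295165281331→8479404429331
Read S(23,12) = 1672162773483930, S(23,13) = 401282560341390, S(23,14) = 68629175807115, S(23,15) = 8479404429331.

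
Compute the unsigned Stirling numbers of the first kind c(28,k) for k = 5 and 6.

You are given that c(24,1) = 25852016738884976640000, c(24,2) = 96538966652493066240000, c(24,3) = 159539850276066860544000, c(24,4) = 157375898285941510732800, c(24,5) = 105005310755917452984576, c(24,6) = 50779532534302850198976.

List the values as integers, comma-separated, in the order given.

55278125307966865191587481600, 28969458895980281319670568448

@25  (25,2):96538966652493066240000·24+25852016738884976640000→2342787216398718566400000, (25,3):159539850276066860544000·24+96538966652493066240000→3925495373278097719296000, (25,4):157375898285941510732800·24+159539850276066860544000→3936561409138663118131200, (25,5):105005310755917452984576·24+157375898285941510732800→2677503356427960382362624, (25,6):50779532534302850198976·24+105005310755917452984576→1323714091579185857760000
@26  (26,3):3925495373278097719296000·25+2342787216398718566400000→100480171548351161548800000, (26,4):3936561409138663118131200·25+3925495373278097719296000→102339530601744675672576000, (26,5):2677503356427960382362624·25+3936561409138663118131200→70874145319837672677196800, (26,6):1323714091579185857760000·25+2677503356427960382362624→35770355645907606826362624
@27  (27,4):102339530601744675672576000·26+100480171548351161548800000→2761307967193712729035776000, (27,5):70874145319837672677196800·26+102339530601744675672576000→1945067308917524165279692800, (27,6):35770355645907606826362624·26+70874145319837672677196800→1000903392113435450162625024
@28  (28,5):1945067308917524165279692800·27+2761307967193712729035776000→55278125307966865191587481600, (28,6):1000903392113435450162625024·27+1945067308917524165279692800→28969458895980281319670568448
Read c(28,5) = 55278125307966865191587481600, c(28,6) = 28969458895980281319670568448.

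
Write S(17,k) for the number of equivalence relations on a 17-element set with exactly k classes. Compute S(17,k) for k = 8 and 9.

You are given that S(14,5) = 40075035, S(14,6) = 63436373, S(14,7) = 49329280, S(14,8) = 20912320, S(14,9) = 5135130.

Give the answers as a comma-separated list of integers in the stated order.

[15] T[15,6]:6*63436373+40075035=420693273 · T[15,7]:7*49329280+63436373=408741333 · T[15,8]:8*20912320+49329280=216627840 · T[15,9]:9*5135130+20912320=67128490
[16] T[16,7]:7*408741333+420693273=3281882604 · T[16,8]:8*216627840+408741333=2141764053 · T[16,9]:9*67128490+216627840=820784250
[17] T[17,8]:8*2141764053+3281882604=20415995028 · T[17,9]:9*820784250+2141764053=9528822303
Read S(17,8) = 20415995028, S(17,9) = 9528822303.

20415995028, 9528822303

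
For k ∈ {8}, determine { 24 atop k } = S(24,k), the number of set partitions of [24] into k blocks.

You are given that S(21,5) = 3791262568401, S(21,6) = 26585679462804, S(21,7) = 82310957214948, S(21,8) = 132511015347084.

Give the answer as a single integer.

82318282158320505

r22: T_22,6=6×26585679462804+3791262568401=163305339345225; T_22,7=7×82310957214948+26585679462804=602762379967440; T_22,8=8×132511015347084+82310957214948=1142399079991620
r23: T_23,7=7×602762379967440+163305339345225=4382641999117305; T_23,8=8×1142399079991620+602762379967440=9741955019900400
r24: T_24,8=8×9741955019900400+4382641999117305=82318282158320505
Read S(24,8) = 82318282158320505.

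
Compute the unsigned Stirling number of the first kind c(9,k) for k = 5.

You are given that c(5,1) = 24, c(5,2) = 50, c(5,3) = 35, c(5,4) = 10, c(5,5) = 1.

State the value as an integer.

r6: T_6,2=5×50+24=274; T_6,3=5×35+50=225; T_6,4=5×10+35=85; T_6,5=5×1+10=15
r7: T_7,3=6×225+274=1624; T_7,4=6×85+225=735; T_7,5=6×15+85=175
r8: T_8,4=7×735+1624=6769; T_8,5=7×175+735=1960
r9: T_9,5=8×1960+6769=22449
Read c(9,5) = 22449.

22449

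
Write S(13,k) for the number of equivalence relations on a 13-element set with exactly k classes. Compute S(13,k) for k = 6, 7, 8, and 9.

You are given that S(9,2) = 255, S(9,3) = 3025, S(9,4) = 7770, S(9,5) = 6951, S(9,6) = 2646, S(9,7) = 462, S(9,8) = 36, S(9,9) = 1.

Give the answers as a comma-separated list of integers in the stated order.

row 10: T[10][3]=3·3025+255=9330  T[10][4]=4·7770+3025=34105  T[10][5]=5·6951+7770=42525  T[10][6]=6·2646+6951=22827  T[10][7]=7·462+2646=5880  T[10][8]=8·36+462=750  T[10][9]=9·1+36=45
row 11: T[11][4]=4·34105+9330=145750  T[11][5]=5·42525+34105=246730  T[11][6]=6·22827+42525=179487  T[11][7]=7·5880+22827=63987  T[11][8]=8·750+5880=11880  T[11][9]=9·45+750=1155
row 12: T[12][5]=5·246730+145750=1379400  T[12][6]=6·179487+246730=1323652  T[12][7]=7·63987+179487=627396  T[12][8]=8·11880+63987=159027  T[12][9]=9·1155+11880=22275
row 13: T[13][6]=6·1323652+1379400=9321312  T[13][7]=7·627396+1323652=5715424  T[13][8]=8·159027+627396=1899612  T[13][9]=9·22275+159027=359502
Read S(13,6) = 9321312, S(13,7) = 5715424, S(13,8) = 1899612, S(13,9) = 359502.

9321312, 5715424, 1899612, 359502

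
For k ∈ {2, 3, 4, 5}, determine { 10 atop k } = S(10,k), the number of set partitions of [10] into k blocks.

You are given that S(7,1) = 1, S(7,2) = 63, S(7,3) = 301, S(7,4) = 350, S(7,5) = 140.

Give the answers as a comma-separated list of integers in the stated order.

511, 9330, 34105, 42525

@8  (8,1):1·1+0→1, (8,2):63·2+1→127, (8,3):301·3+63→966, (8,4):350·4+301→1701, (8,5):140·5+350→1050
@9  (9,1):1·1+0→1, (9,2):127·2+1→255, (9,3):966·3+127→3025, (9,4):1701·4+966→7770, (9,5):1050·5+1701→6951
@10  (10,2):255·2+1→511, (10,3):3025·3+255→9330, (10,4):7770·4+3025→34105, (10,5):6951·5+7770→42525
Read S(10,2) = 511, S(10,3) = 9330, S(10,4) = 34105, S(10,5) = 42525.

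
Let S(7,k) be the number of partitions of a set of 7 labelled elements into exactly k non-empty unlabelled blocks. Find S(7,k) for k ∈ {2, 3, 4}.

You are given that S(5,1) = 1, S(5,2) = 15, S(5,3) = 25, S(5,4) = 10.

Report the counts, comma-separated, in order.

@6  (6,1):1·1+0→1, (6,2):15·2+1→31, (6,3):25·3+15→90, (6,4):10·4+25→65
@7  (7,2):31·2+1→63, (7,3):90·3+31→301, (7,4):65·4+90→350
Read S(7,2) = 63, S(7,3) = 301, S(7,4) = 350.

63, 301, 350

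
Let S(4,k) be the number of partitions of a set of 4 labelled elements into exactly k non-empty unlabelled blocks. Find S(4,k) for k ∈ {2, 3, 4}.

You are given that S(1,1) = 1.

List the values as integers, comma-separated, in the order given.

@2  (2,1):1·1+0→1, (2,2):0·2+1→1
@3  (3,1):1·1+0→1, (3,2):1·2+1→3, (3,3):0·3+1→1
@4  (4,2):3·2+1→7, (4,3):1·3+3→6, (4,4):0·4+1→1
Read S(4,2) = 7, S(4,3) = 6, S(4,4) = 1.

7, 6, 1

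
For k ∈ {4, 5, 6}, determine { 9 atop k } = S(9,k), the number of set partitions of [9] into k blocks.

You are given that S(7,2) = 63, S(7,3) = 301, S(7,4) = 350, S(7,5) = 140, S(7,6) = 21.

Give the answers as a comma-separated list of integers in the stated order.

7770, 6951, 2646

r8: T_8,3=3×301+63=966; T_8,4=4×350+301=1701; T_8,5=5×140+350=1050; T_8,6=6×21+140=266
r9: T_9,4=4×1701+966=7770; T_9,5=5×1050+1701=6951; T_9,6=6×266+1050=2646
Read S(9,4) = 7770, S(9,5) = 6951, S(9,6) = 2646.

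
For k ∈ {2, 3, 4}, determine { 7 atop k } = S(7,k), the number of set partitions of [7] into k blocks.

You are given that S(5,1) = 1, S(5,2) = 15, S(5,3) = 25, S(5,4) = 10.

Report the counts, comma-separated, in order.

63, 301, 350

r6: T_6,1=1×1+0=1; T_6,2=2×15+1=31; T_6,3=3×25+15=90; T_6,4=4×10+25=65
r7: T_7,2=2×31+1=63; T_7,3=3×90+31=301; T_7,4=4×65+90=350
Read S(7,2) = 63, S(7,3) = 301, S(7,4) = 350.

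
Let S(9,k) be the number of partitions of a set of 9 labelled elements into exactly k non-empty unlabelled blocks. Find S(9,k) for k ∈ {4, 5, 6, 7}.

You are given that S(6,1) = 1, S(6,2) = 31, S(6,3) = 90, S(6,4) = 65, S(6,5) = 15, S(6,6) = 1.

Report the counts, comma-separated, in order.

7770, 6951, 2646, 462

[7] T[7,2]:2*31+1=63 · T[7,3]:3*90+31=301 · T[7,4]:4*65+90=350 · T[7,5]:5*15+65=140 · T[7,6]:6*1+15=21 · T[7,7]:7*0+1=1
[8] T[8,3]:3*301+63=966 · T[8,4]:4*350+301=1701 · T[8,5]:5*140+350=1050 · T[8,6]:6*21+140=266 · T[8,7]:7*1+21=28
[9] T[9,4]:4*1701+966=7770 · T[9,5]:5*1050+1701=6951 · T[9,6]:6*266+1050=2646 · T[9,7]:7*28+266=462
Read S(9,4) = 7770, S(9,5) = 6951, S(9,6) = 2646, S(9,7) = 462.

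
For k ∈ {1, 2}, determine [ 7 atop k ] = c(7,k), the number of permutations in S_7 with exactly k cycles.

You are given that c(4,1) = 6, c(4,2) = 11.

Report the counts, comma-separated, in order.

720, 1764

[5] T[5,1]:4*6+0=24 · T[5,2]:4*11+6=50
[6] T[6,1]:5*24+0=120 · T[6,2]:5*50+24=274
[7] T[7,1]:6*120+0=720 · T[7,2]:6*274+120=1764
Read c(7,1) = 720, c(7,2) = 1764.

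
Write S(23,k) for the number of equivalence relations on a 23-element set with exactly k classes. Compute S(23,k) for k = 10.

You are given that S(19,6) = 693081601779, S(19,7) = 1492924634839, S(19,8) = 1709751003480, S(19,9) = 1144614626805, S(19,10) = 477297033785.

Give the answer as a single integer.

@20  (20,7):1492924634839·7+693081601779→11143554045652, (20,8):1709751003480·8+1492924634839→15170932662679, (20,9):1144614626805·9+1709751003480→12011282644725, (20,10):477297033785·10+1144614626805→5917584964655
@21  (21,8):15170932662679·8+11143554045652→132511015347084, (21,9):12011282644725·9+15170932662679→123272476465204, (21,10):5917584964655·10+12011282644725→71187132291275
@22  (22,9):123272476465204·9+132511015347084→1241963303533920, (22,10):71187132291275·10+123272476465204→835143799377954
@23  (23,10):835143799377954·10+1241963303533920→9593401297313460
Read S(23,10) = 9593401297313460.

9593401297313460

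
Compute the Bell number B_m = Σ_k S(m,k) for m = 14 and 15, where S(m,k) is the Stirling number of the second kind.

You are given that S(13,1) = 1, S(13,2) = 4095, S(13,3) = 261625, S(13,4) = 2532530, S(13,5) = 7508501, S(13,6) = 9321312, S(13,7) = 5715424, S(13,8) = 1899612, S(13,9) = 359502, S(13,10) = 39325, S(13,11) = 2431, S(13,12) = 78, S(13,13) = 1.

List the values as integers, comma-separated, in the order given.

row 14: T[14][1]=1·1+0=1  T[14][2]=2·4095+1=8191  T[14][3]=3·261625+4095=788970  T[14][4]=4·2532530+261625=10391745  T[14][5]=5·7508501+2532530=40075035  T[14][6]=6·9321312+7508501=63436373  T[14][7]=7·5715424+9321312=49329280  T[14][8]=8·1899612+5715424=20912320  T[14][9]=9·359502+1899612=5135130  T[14][10]=10·39325+359502=752752  T[14][11]=11·2431+39325=66066  T[14][12]=12·78+2431=3367  T[14][13]=13·1+78=91  T[14][14]=14·0+1=1
row 15: T[15][1]=1·1+0=1  T[15][2]=2·8191+1=16383  T[15][3]=3·788970+8191=2375101  T[15][4]=4·10391745+788970=42355950  T[15][5]=5·40075035+10391745=210766920  T[15][6]=6·63436373+40075035=420693273  T[15][7]=7·49329280+63436373=408741333  T[15][8]=8·20912320+49329280=216627840  T[15][9]=9·5135130+20912320=67128490  T[15][10]=10·752752+5135130=12662650  T[15][11]=11·66066+752752=1479478  T[15][12]=12·3367+66066=106470  T[15][13]=13·91+3367=4550  T[15][14]=14·1+91=105  T[15][15]=15·0+1=1
B_14 = ΣS(14,k) = 1+8191+788970+10391745+40075035+63436373+49329280+20912320+5135130+752752+66066+3367+91+1 = 190899322
B_15 = ΣS(15,k) = 1+16383+2375101+42355950+210766920+420693273+408741333+216627840+67128490+12662650+1479478+106470+4550+105+1 = 1382958545

190899322, 1382958545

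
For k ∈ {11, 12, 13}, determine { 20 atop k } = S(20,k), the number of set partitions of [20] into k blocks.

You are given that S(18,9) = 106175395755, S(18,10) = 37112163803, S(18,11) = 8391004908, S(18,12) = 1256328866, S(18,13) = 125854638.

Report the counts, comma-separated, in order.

r19: T_19,10=10×37112163803+106175395755=477297033785; T_19,11=11×8391004908+37112163803=129413217791; T_19,12=12×1256328866+8391004908=23466951300; T_19,13=13×125854638+1256328866=2892439160
r20: T_20,11=11×129413217791+477297033785=1900842429486; T_20,12=12×23466951300+129413217791=411016633391; T_20,13=13×2892439160+23466951300=61068660380
Read S(20,11) = 1900842429486, S(20,12) = 411016633391, S(20,13) = 61068660380.

1900842429486, 411016633391, 61068660380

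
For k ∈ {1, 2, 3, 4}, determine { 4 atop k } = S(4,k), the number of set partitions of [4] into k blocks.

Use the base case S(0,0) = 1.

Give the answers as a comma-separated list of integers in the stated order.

1, 7, 6, 1

r1: T_1,1=1×0+1=1
r2: T_2,1=1×1+0=1; T_2,2=2×0+1=1
r3: T_3,1=1×1+0=1; T_3,2=2×1+1=3; T_3,3=3×0+1=1
r4: T_4,1=1×1+0=1; T_4,2=2×3+1=7; T_4,3=3×1+3=6; T_4,4=4×0+1=1
Read S(4,1) = 1, S(4,2) = 7, S(4,3) = 6, S(4,4) = 1.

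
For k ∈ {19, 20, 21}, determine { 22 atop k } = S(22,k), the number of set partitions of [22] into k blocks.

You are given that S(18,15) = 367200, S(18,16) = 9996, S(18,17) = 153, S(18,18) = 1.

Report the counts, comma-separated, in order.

[19] T[19,16]:16*9996+367200=527136 · T[19,17]:17*153+9996=12597 · T[19,18]:18*1+153=171 · T[19,19]:19*0+1=1
[20] T[20,17]:17*12597+527136=741285 · T[20,18]:18*171+12597=15675 · T[20,19]:19*1+171=190 · T[20,20]:20*0+1=1
[21] T[21,18]:18*15675+741285=1023435 · T[21,19]:19*190+15675=19285 · T[21,20]:20*1+190=210 · T[21,21]:21*0+1=1
[22] T[22,19]:19*19285+1023435=1389850 · T[22,20]:20*210+19285=23485 · T[22,21]:21*1+210=231
Read S(22,19) = 1389850, S(22,20) = 23485, S(22,21) = 231.

1389850, 23485, 231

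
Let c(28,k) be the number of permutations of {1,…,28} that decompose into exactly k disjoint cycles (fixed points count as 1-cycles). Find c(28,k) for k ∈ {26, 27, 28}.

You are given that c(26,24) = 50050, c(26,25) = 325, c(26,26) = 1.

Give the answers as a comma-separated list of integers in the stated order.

@27  (27,25):325·26+50050→58500, (27,26):1·26+325→351, (27,27):0·26+1→1
@28  (28,26):351·27+58500→67977, (28,27):1·27+351→378, (28,28):0·27+1→1
Read c(28,26) = 67977, c(28,27) = 378, c(28,28) = 1.

67977, 378, 1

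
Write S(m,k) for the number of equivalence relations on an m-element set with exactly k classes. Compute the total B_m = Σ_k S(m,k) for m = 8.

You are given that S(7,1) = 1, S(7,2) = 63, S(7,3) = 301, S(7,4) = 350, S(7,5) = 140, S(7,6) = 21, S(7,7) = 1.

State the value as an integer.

4140

r8: T_8,1=1×1+0=1; T_8,2=2×63+1=127; T_8,3=3×301+63=966; T_8,4=4×350+301=1701; T_8,5=5×140+350=1050; T_8,6=6×21+140=266; T_8,7=7×1+21=28; T_8,8=8×0+1=1
B_8 = ΣS(8,k) = 1+127+966+1701+1050+266+28+1 = 4140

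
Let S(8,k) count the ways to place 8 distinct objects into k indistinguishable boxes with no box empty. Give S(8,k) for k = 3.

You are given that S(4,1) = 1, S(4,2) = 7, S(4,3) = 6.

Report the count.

966

[5] T[5,1]:1*1+0=1 · T[5,2]:2*7+1=15 · T[5,3]:3*6+7=25
[6] T[6,1]:1*1+0=1 · T[6,2]:2*15+1=31 · T[6,3]:3*25+15=90
[7] T[7,2]:2*31+1=63 · T[7,3]:3*90+31=301
[8] T[8,3]:3*301+63=966
Read S(8,3) = 966.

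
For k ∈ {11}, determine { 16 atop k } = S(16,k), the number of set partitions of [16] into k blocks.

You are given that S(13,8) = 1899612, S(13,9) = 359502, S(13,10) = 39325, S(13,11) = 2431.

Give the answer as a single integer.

i=14: T(14,9)=1899612+9·359502=5135130 | T(14,10)=359502+10·39325=752752 | T(14,11)=39325+11·2431=66066
i=15: T(15,10)=5135130+10·752752=12662650 | T(15,11)=752752+11·66066=1479478
i=16: T(16,11)=12662650+11·1479478=28936908
Read S(16,11) = 28936908.

28936908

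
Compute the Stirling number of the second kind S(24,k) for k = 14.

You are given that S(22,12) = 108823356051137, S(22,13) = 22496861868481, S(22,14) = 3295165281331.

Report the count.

[23] T[23,13]:13*22496861868481+108823356051137=401282560341390 · T[23,14]:14*3295165281331+22496861868481=68629175807115
[24] T[24,14]:14*68629175807115+401282560341390=1362091021641000
Read S(24,14) = 1362091021641000.

1362091021641000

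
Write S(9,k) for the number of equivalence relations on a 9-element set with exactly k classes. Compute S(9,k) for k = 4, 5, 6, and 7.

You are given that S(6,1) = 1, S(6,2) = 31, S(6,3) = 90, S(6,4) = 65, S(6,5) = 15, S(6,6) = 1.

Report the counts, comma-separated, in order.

@7  (7,2):31·2+1→63, (7,3):90·3+31→301, (7,4):65·4+90→350, (7,5):15·5+65→140, (7,6):1·6+15→21, (7,7):0·7+1→1
@8  (8,3):301·3+63→966, (8,4):350·4+301→1701, (8,5):140·5+350→1050, (8,6):21·6+140→266, (8,7):1·7+21→28
@9  (9,4):1701·4+966→7770, (9,5):1050·5+1701→6951, (9,6):266·6+1050→2646, (9,7):28·7+266→462
Read S(9,4) = 7770, S(9,5) = 6951, S(9,6) = 2646, S(9,7) = 462.

7770, 6951, 2646, 462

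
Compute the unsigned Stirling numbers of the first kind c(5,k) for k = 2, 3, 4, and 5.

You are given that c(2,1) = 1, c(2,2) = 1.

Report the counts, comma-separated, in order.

50, 35, 10, 1

row 3: T[3][1]=2·1+0=2  T[3][2]=2·1+1=3  T[3][3]=2·0+1=1
row 4: T[4][1]=3·2+0=6  T[4][2]=3·3+2=11  T[4][3]=3·1+3=6  T[4][4]=3·0+1=1
row 5: T[5][2]=4·11+6=50  T[5][3]=4·6+11=35  T[5][4]=4·1+6=10  T[5][5]=4·0+1=1
Read c(5,2) = 50, c(5,3) = 35, c(5,4) = 10, c(5,5) = 1.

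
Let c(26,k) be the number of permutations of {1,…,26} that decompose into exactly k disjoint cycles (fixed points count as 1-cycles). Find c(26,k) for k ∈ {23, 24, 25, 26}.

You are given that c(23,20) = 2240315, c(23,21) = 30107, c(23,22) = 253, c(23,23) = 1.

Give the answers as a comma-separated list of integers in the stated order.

4858750, 50050, 325, 1

i=24: T(24,21)=2240315+23·30107=2932776 | T(24,22)=30107+23·253=35926 | T(24,23)=253+23·1=276 | T(24,24)=1+23·0=1
i=25: T(25,22)=2932776+24·35926=3795000 | T(25,23)=35926+24·276=42550 | T(25,24)=276+24·1=300 | T(25,25)=1+24·0=1
i=26: T(26,23)=3795000+25·42550=4858750 | T(26,24)=42550+25·300=50050 | T(26,25)=300+25·1=325 | T(26,26)=1+25·0=1
Read c(26,23) = 4858750, c(26,24) = 50050, c(26,25) = 325, c(26,26) = 1.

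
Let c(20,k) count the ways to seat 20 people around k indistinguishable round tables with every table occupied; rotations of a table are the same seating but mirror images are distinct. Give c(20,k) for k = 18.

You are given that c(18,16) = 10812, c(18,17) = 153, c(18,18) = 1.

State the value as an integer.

i=19: T(19,17)=10812+18·153=13566 | T(19,18)=153+18·1=171
i=20: T(20,18)=13566+19·171=16815
Read c(20,18) = 16815.

16815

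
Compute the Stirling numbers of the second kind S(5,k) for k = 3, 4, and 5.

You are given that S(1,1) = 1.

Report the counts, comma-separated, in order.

row 2: T[2][1]=1·1+0=1  T[2][2]=2·0+1=1
row 3: T[3][1]=1·1+0=1  T[3][2]=2·1+1=3  T[3][3]=3·0+1=1
row 4: T[4][2]=2·3+1=7  T[4][3]=3·1+3=6  T[4][4]=4·0+1=1
row 5: T[5][3]=3·6+7=25  T[5][4]=4·1+6=10  T[5][5]=5·0+1=1
Read S(5,3) = 25, S(5,4) = 10, S(5,5) = 1.

25, 10, 1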